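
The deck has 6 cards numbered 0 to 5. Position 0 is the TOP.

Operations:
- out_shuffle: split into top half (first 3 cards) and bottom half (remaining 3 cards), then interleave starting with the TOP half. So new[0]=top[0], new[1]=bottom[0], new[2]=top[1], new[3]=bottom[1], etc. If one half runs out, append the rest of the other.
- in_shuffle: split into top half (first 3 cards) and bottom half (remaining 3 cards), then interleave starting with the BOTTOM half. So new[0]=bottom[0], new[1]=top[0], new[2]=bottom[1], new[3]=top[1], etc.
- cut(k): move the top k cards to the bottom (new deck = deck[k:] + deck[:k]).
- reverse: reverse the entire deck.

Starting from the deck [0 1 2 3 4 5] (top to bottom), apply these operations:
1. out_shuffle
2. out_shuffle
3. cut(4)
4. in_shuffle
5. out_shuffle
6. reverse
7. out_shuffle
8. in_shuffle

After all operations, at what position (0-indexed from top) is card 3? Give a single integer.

After op 1 (out_shuffle): [0 3 1 4 2 5]
After op 2 (out_shuffle): [0 4 3 2 1 5]
After op 3 (cut(4)): [1 5 0 4 3 2]
After op 4 (in_shuffle): [4 1 3 5 2 0]
After op 5 (out_shuffle): [4 5 1 2 3 0]
After op 6 (reverse): [0 3 2 1 5 4]
After op 7 (out_shuffle): [0 1 3 5 2 4]
After op 8 (in_shuffle): [5 0 2 1 4 3]
Card 3 is at position 5.

Answer: 5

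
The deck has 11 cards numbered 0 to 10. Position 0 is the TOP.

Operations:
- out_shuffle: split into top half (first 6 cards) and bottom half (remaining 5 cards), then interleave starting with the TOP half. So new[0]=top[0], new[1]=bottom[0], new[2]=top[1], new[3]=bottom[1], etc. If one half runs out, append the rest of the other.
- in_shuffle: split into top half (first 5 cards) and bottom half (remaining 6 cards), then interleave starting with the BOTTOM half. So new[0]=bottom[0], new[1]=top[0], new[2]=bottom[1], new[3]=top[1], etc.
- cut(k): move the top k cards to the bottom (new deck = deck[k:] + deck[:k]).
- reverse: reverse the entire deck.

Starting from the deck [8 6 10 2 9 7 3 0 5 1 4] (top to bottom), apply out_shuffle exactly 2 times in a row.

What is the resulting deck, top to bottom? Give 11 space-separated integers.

Answer: 8 2 3 1 6 9 0 4 10 7 5

Derivation:
After op 1 (out_shuffle): [8 3 6 0 10 5 2 1 9 4 7]
After op 2 (out_shuffle): [8 2 3 1 6 9 0 4 10 7 5]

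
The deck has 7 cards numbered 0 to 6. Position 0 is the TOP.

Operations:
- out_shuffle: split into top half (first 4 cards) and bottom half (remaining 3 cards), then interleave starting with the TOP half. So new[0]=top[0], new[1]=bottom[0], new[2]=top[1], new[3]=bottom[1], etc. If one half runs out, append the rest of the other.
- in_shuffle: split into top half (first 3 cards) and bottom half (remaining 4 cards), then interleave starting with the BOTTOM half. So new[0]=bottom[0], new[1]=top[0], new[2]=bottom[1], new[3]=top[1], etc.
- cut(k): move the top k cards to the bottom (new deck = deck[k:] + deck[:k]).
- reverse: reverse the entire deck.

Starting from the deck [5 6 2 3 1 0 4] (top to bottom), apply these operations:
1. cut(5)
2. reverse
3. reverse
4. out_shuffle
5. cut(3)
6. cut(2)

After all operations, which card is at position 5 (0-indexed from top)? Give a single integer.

After op 1 (cut(5)): [0 4 5 6 2 3 1]
After op 2 (reverse): [1 3 2 6 5 4 0]
After op 3 (reverse): [0 4 5 6 2 3 1]
After op 4 (out_shuffle): [0 2 4 3 5 1 6]
After op 5 (cut(3)): [3 5 1 6 0 2 4]
After op 6 (cut(2)): [1 6 0 2 4 3 5]
Position 5: card 3.

Answer: 3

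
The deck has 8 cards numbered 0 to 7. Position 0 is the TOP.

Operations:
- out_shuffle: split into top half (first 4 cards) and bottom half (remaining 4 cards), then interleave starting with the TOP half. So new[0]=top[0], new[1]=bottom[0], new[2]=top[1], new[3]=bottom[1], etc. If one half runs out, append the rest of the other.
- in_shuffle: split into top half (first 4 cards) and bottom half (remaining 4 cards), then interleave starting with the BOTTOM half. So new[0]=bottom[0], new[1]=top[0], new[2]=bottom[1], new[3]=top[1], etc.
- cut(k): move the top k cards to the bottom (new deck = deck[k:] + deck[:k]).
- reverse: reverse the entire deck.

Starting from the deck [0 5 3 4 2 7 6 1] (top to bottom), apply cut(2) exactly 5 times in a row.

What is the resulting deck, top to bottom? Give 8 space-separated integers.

Answer: 3 4 2 7 6 1 0 5

Derivation:
After op 1 (cut(2)): [3 4 2 7 6 1 0 5]
After op 2 (cut(2)): [2 7 6 1 0 5 3 4]
After op 3 (cut(2)): [6 1 0 5 3 4 2 7]
After op 4 (cut(2)): [0 5 3 4 2 7 6 1]
After op 5 (cut(2)): [3 4 2 7 6 1 0 5]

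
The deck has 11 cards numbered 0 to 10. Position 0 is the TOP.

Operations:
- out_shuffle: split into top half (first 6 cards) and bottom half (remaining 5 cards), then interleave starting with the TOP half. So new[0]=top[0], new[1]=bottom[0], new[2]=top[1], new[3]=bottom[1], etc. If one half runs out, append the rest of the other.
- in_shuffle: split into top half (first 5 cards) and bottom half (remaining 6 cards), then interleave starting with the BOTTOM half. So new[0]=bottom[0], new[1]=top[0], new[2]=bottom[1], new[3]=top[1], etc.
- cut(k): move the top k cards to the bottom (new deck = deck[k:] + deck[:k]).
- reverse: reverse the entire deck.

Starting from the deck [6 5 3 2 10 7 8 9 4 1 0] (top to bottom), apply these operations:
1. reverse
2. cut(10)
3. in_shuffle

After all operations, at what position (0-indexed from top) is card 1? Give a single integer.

After op 1 (reverse): [0 1 4 9 8 7 10 2 3 5 6]
After op 2 (cut(10)): [6 0 1 4 9 8 7 10 2 3 5]
After op 3 (in_shuffle): [8 6 7 0 10 1 2 4 3 9 5]
Card 1 is at position 5.

Answer: 5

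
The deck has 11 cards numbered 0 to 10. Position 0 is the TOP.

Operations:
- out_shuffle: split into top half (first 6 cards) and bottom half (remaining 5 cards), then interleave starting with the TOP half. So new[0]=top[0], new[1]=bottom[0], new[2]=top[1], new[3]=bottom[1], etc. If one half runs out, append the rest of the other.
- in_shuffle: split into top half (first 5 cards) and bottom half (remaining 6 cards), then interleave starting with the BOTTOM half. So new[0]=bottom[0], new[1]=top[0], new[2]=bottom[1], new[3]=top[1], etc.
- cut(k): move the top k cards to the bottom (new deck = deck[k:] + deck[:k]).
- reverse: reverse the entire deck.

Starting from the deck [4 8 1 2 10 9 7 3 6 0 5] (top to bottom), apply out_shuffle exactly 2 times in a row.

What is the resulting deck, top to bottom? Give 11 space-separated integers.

After op 1 (out_shuffle): [4 7 8 3 1 6 2 0 10 5 9]
After op 2 (out_shuffle): [4 2 7 0 8 10 3 5 1 9 6]

Answer: 4 2 7 0 8 10 3 5 1 9 6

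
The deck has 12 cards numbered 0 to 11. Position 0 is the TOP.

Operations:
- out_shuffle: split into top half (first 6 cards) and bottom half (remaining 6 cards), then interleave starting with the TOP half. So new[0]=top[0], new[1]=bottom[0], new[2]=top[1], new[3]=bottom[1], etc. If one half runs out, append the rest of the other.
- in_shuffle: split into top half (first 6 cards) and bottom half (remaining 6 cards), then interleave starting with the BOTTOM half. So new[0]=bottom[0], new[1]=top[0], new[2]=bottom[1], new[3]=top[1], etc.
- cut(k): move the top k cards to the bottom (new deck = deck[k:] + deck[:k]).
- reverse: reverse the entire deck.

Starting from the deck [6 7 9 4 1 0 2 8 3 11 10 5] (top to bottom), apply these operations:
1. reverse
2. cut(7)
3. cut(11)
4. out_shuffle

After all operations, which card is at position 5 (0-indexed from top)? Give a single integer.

After op 1 (reverse): [5 10 11 3 8 2 0 1 4 9 7 6]
After op 2 (cut(7)): [1 4 9 7 6 5 10 11 3 8 2 0]
After op 3 (cut(11)): [0 1 4 9 7 6 5 10 11 3 8 2]
After op 4 (out_shuffle): [0 5 1 10 4 11 9 3 7 8 6 2]
Position 5: card 11.

Answer: 11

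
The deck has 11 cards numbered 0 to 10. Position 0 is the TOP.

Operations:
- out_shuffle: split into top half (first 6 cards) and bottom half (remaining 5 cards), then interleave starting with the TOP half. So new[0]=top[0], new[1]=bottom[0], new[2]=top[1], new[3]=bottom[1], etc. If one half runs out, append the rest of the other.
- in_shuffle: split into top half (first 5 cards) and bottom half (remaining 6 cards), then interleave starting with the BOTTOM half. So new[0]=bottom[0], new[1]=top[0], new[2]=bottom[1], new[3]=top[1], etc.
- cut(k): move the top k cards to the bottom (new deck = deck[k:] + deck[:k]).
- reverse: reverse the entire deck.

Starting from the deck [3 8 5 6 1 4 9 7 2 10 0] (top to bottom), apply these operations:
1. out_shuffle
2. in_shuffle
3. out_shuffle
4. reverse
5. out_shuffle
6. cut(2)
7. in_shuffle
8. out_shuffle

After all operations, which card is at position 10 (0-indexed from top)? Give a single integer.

After op 1 (out_shuffle): [3 9 8 7 5 2 6 10 1 0 4]
After op 2 (in_shuffle): [2 3 6 9 10 8 1 7 0 5 4]
After op 3 (out_shuffle): [2 1 3 7 6 0 9 5 10 4 8]
After op 4 (reverse): [8 4 10 5 9 0 6 7 3 1 2]
After op 5 (out_shuffle): [8 6 4 7 10 3 5 1 9 2 0]
After op 6 (cut(2)): [4 7 10 3 5 1 9 2 0 8 6]
After op 7 (in_shuffle): [1 4 9 7 2 10 0 3 8 5 6]
After op 8 (out_shuffle): [1 0 4 3 9 8 7 5 2 6 10]
Position 10: card 10.

Answer: 10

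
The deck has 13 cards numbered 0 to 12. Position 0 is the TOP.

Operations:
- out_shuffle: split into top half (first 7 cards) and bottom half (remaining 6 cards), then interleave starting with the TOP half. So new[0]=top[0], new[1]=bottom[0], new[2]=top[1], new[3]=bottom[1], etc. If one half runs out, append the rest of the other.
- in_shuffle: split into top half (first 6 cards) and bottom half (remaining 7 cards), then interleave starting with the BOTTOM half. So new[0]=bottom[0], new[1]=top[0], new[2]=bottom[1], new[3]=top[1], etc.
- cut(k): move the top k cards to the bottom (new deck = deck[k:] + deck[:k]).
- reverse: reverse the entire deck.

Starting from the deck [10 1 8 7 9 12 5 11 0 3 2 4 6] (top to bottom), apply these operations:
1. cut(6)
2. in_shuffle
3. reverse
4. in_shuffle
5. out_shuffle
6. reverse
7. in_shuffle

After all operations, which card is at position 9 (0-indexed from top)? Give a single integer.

After op 1 (cut(6)): [5 11 0 3 2 4 6 10 1 8 7 9 12]
After op 2 (in_shuffle): [6 5 10 11 1 0 8 3 7 2 9 4 12]
After op 3 (reverse): [12 4 9 2 7 3 8 0 1 11 10 5 6]
After op 4 (in_shuffle): [8 12 0 4 1 9 11 2 10 7 5 3 6]
After op 5 (out_shuffle): [8 2 12 10 0 7 4 5 1 3 9 6 11]
After op 6 (reverse): [11 6 9 3 1 5 4 7 0 10 12 2 8]
After op 7 (in_shuffle): [4 11 7 6 0 9 10 3 12 1 2 5 8]
Position 9: card 1.

Answer: 1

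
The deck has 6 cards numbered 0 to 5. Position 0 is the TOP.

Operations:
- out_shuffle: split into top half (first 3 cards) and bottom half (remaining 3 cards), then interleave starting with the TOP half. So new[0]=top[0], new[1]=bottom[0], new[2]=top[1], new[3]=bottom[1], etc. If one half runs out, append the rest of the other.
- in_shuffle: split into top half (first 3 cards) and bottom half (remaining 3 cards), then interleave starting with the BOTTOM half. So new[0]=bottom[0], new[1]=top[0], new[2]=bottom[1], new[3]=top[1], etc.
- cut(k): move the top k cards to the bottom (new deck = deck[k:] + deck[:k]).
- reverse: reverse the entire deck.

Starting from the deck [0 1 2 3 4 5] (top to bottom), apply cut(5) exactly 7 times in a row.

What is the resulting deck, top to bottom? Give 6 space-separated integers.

Answer: 5 0 1 2 3 4

Derivation:
After op 1 (cut(5)): [5 0 1 2 3 4]
After op 2 (cut(5)): [4 5 0 1 2 3]
After op 3 (cut(5)): [3 4 5 0 1 2]
After op 4 (cut(5)): [2 3 4 5 0 1]
After op 5 (cut(5)): [1 2 3 4 5 0]
After op 6 (cut(5)): [0 1 2 3 4 5]
After op 7 (cut(5)): [5 0 1 2 3 4]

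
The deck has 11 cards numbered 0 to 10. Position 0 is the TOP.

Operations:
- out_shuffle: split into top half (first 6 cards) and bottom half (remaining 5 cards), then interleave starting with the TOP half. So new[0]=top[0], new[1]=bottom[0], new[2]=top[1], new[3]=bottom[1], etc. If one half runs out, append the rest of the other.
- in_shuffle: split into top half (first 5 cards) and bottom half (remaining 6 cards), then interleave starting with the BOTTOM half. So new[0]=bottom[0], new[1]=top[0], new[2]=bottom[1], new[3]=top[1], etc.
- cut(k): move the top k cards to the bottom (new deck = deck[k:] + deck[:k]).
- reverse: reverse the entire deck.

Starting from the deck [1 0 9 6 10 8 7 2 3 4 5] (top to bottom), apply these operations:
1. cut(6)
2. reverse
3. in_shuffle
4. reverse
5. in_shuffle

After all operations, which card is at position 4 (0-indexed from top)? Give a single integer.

Answer: 10

Derivation:
After op 1 (cut(6)): [7 2 3 4 5 1 0 9 6 10 8]
After op 2 (reverse): [8 10 6 9 0 1 5 4 3 2 7]
After op 3 (in_shuffle): [1 8 5 10 4 6 3 9 2 0 7]
After op 4 (reverse): [7 0 2 9 3 6 4 10 5 8 1]
After op 5 (in_shuffle): [6 7 4 0 10 2 5 9 8 3 1]
Position 4: card 10.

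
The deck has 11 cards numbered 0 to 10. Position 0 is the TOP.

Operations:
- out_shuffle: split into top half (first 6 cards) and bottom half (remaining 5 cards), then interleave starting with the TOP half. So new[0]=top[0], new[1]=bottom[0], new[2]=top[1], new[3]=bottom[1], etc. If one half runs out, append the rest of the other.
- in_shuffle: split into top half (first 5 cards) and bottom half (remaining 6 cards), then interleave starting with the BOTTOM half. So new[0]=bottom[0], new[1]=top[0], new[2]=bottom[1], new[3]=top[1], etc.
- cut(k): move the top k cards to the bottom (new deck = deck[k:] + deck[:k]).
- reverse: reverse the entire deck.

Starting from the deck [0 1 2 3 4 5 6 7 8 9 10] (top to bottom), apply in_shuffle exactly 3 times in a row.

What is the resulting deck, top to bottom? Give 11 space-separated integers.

After op 1 (in_shuffle): [5 0 6 1 7 2 8 3 9 4 10]
After op 2 (in_shuffle): [2 5 8 0 3 6 9 1 4 7 10]
After op 3 (in_shuffle): [6 2 9 5 1 8 4 0 7 3 10]

Answer: 6 2 9 5 1 8 4 0 7 3 10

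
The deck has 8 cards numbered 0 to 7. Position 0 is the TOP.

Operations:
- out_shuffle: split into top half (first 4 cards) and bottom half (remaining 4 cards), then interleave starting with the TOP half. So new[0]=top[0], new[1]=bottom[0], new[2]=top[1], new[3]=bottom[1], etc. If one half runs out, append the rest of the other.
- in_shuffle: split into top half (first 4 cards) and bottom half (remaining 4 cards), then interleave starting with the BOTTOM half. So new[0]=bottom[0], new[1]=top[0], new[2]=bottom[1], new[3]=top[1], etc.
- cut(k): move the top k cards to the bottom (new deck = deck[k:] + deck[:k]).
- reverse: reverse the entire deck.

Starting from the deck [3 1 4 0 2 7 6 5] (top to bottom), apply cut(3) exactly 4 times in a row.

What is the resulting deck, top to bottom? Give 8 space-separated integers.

Answer: 2 7 6 5 3 1 4 0

Derivation:
After op 1 (cut(3)): [0 2 7 6 5 3 1 4]
After op 2 (cut(3)): [6 5 3 1 4 0 2 7]
After op 3 (cut(3)): [1 4 0 2 7 6 5 3]
After op 4 (cut(3)): [2 7 6 5 3 1 4 0]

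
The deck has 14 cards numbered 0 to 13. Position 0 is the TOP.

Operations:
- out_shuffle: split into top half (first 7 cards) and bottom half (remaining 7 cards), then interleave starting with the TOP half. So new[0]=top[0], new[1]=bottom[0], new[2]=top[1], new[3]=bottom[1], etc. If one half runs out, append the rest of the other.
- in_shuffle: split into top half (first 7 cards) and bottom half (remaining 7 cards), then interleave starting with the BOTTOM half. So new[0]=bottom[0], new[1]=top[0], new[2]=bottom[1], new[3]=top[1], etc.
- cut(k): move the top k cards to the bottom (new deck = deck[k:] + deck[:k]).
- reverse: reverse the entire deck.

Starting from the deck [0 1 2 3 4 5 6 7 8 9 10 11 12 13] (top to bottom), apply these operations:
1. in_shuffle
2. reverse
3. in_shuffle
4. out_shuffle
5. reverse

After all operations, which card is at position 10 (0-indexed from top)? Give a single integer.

After op 1 (in_shuffle): [7 0 8 1 9 2 10 3 11 4 12 5 13 6]
After op 2 (reverse): [6 13 5 12 4 11 3 10 2 9 1 8 0 7]
After op 3 (in_shuffle): [10 6 2 13 9 5 1 12 8 4 0 11 7 3]
After op 4 (out_shuffle): [10 12 6 8 2 4 13 0 9 11 5 7 1 3]
After op 5 (reverse): [3 1 7 5 11 9 0 13 4 2 8 6 12 10]
Position 10: card 8.

Answer: 8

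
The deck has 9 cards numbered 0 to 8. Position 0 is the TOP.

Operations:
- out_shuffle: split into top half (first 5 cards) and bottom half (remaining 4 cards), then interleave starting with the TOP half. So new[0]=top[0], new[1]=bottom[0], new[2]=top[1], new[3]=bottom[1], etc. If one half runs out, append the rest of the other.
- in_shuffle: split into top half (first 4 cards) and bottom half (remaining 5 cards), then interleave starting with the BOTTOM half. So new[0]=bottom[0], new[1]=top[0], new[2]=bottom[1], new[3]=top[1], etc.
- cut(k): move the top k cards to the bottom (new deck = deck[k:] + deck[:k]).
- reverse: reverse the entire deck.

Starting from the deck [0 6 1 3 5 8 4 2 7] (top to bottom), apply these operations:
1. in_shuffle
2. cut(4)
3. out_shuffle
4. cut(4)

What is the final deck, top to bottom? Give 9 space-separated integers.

After op 1 (in_shuffle): [5 0 8 6 4 1 2 3 7]
After op 2 (cut(4)): [4 1 2 3 7 5 0 8 6]
After op 3 (out_shuffle): [4 5 1 0 2 8 3 6 7]
After op 4 (cut(4)): [2 8 3 6 7 4 5 1 0]

Answer: 2 8 3 6 7 4 5 1 0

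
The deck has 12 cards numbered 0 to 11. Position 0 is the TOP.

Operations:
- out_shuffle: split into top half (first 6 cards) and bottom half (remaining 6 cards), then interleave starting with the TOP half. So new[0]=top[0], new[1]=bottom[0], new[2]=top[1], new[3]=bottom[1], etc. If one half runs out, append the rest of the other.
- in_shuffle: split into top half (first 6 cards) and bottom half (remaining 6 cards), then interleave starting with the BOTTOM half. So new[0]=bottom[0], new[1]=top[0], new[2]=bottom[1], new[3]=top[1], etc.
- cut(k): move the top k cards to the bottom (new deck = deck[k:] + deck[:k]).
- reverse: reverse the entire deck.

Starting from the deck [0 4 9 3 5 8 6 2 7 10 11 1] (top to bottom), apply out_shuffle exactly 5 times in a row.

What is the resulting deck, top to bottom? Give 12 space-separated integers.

After op 1 (out_shuffle): [0 6 4 2 9 7 3 10 5 11 8 1]
After op 2 (out_shuffle): [0 3 6 10 4 5 2 11 9 8 7 1]
After op 3 (out_shuffle): [0 2 3 11 6 9 10 8 4 7 5 1]
After op 4 (out_shuffle): [0 10 2 8 3 4 11 7 6 5 9 1]
After op 5 (out_shuffle): [0 11 10 7 2 6 8 5 3 9 4 1]

Answer: 0 11 10 7 2 6 8 5 3 9 4 1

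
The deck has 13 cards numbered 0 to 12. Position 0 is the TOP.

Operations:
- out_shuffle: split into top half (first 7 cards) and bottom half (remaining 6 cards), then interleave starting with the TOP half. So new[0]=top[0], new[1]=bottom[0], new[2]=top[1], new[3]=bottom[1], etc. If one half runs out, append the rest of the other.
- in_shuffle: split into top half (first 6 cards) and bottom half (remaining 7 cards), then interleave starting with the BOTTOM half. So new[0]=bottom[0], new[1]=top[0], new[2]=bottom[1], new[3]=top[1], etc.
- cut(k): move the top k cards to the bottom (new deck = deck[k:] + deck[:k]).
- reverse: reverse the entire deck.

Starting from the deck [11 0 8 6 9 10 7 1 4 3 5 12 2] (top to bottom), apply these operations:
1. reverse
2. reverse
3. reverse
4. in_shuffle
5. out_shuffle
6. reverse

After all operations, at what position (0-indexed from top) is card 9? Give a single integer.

After op 1 (reverse): [2 12 5 3 4 1 7 10 9 6 8 0 11]
After op 2 (reverse): [11 0 8 6 9 10 7 1 4 3 5 12 2]
After op 3 (reverse): [2 12 5 3 4 1 7 10 9 6 8 0 11]
After op 4 (in_shuffle): [7 2 10 12 9 5 6 3 8 4 0 1 11]
After op 5 (out_shuffle): [7 3 2 8 10 4 12 0 9 1 5 11 6]
After op 6 (reverse): [6 11 5 1 9 0 12 4 10 8 2 3 7]
Card 9 is at position 4.

Answer: 4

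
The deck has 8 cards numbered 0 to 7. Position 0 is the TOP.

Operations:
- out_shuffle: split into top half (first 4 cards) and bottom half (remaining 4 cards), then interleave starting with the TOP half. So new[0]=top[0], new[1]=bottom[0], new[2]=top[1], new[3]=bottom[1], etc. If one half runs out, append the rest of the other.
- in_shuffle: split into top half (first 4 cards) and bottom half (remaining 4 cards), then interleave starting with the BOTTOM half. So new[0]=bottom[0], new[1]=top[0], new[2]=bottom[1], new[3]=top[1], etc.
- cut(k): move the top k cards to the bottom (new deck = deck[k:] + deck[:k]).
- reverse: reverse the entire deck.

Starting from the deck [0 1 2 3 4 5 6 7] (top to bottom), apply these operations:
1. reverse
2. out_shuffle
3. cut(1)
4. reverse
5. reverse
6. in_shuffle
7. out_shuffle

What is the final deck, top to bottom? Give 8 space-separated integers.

Answer: 1 0 3 2 4 7 6 5

Derivation:
After op 1 (reverse): [7 6 5 4 3 2 1 0]
After op 2 (out_shuffle): [7 3 6 2 5 1 4 0]
After op 3 (cut(1)): [3 6 2 5 1 4 0 7]
After op 4 (reverse): [7 0 4 1 5 2 6 3]
After op 5 (reverse): [3 6 2 5 1 4 0 7]
After op 6 (in_shuffle): [1 3 4 6 0 2 7 5]
After op 7 (out_shuffle): [1 0 3 2 4 7 6 5]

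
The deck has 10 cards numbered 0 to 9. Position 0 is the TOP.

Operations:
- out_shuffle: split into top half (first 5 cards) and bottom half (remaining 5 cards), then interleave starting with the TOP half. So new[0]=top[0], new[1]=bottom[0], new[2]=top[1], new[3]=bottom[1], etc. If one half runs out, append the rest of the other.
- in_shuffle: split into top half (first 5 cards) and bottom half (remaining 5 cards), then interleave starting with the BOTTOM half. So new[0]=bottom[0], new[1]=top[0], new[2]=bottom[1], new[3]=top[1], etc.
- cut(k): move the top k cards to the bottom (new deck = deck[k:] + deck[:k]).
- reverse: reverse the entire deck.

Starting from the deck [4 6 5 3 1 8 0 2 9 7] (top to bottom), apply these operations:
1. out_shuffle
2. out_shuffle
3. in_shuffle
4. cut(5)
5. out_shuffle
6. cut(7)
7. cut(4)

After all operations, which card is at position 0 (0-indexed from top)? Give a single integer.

Answer: 9

Derivation:
After op 1 (out_shuffle): [4 8 6 0 5 2 3 9 1 7]
After op 2 (out_shuffle): [4 2 8 3 6 9 0 1 5 7]
After op 3 (in_shuffle): [9 4 0 2 1 8 5 3 7 6]
After op 4 (cut(5)): [8 5 3 7 6 9 4 0 2 1]
After op 5 (out_shuffle): [8 9 5 4 3 0 7 2 6 1]
After op 6 (cut(7)): [2 6 1 8 9 5 4 3 0 7]
After op 7 (cut(4)): [9 5 4 3 0 7 2 6 1 8]
Position 0: card 9.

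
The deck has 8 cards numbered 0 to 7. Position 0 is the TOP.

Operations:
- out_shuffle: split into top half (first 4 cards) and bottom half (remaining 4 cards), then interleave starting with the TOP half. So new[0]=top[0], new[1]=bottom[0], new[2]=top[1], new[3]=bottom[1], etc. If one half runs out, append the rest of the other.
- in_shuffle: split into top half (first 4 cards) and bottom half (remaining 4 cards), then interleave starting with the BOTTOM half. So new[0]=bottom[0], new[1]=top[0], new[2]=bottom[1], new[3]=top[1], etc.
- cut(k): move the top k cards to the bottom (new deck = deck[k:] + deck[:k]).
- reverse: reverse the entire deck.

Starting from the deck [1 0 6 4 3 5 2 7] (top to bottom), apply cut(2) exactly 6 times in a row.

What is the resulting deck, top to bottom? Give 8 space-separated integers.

Answer: 3 5 2 7 1 0 6 4

Derivation:
After op 1 (cut(2)): [6 4 3 5 2 7 1 0]
After op 2 (cut(2)): [3 5 2 7 1 0 6 4]
After op 3 (cut(2)): [2 7 1 0 6 4 3 5]
After op 4 (cut(2)): [1 0 6 4 3 5 2 7]
After op 5 (cut(2)): [6 4 3 5 2 7 1 0]
After op 6 (cut(2)): [3 5 2 7 1 0 6 4]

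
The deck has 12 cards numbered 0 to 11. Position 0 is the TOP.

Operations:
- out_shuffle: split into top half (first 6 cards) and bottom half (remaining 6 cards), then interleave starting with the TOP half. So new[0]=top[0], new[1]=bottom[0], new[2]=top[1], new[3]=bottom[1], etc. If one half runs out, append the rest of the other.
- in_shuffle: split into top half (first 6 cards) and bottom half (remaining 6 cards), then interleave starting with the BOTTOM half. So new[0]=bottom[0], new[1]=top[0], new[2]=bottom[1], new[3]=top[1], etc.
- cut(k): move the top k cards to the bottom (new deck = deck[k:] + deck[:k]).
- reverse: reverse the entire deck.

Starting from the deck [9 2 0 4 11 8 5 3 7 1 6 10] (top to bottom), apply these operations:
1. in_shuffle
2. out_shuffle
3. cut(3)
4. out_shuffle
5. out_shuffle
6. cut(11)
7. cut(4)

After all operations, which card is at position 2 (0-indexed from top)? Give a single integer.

Answer: 11

Derivation:
After op 1 (in_shuffle): [5 9 3 2 7 0 1 4 6 11 10 8]
After op 2 (out_shuffle): [5 1 9 4 3 6 2 11 7 10 0 8]
After op 3 (cut(3)): [4 3 6 2 11 7 10 0 8 5 1 9]
After op 4 (out_shuffle): [4 10 3 0 6 8 2 5 11 1 7 9]
After op 5 (out_shuffle): [4 2 10 5 3 11 0 1 6 7 8 9]
After op 6 (cut(11)): [9 4 2 10 5 3 11 0 1 6 7 8]
After op 7 (cut(4)): [5 3 11 0 1 6 7 8 9 4 2 10]
Position 2: card 11.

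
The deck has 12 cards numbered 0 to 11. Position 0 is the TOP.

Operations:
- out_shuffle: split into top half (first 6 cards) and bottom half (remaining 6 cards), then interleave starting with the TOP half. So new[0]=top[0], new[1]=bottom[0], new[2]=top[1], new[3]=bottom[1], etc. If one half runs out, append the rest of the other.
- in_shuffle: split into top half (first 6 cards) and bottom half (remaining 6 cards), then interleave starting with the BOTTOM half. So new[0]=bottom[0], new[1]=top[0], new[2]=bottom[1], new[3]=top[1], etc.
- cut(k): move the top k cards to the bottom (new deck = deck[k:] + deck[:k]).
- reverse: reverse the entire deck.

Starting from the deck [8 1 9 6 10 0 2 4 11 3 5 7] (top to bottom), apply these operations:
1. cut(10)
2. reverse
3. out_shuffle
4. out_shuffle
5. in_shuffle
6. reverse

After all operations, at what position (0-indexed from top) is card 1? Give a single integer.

Answer: 3

Derivation:
After op 1 (cut(10)): [5 7 8 1 9 6 10 0 2 4 11 3]
After op 2 (reverse): [3 11 4 2 0 10 6 9 1 8 7 5]
After op 3 (out_shuffle): [3 6 11 9 4 1 2 8 0 7 10 5]
After op 4 (out_shuffle): [3 2 6 8 11 0 9 7 4 10 1 5]
After op 5 (in_shuffle): [9 3 7 2 4 6 10 8 1 11 5 0]
After op 6 (reverse): [0 5 11 1 8 10 6 4 2 7 3 9]
Card 1 is at position 3.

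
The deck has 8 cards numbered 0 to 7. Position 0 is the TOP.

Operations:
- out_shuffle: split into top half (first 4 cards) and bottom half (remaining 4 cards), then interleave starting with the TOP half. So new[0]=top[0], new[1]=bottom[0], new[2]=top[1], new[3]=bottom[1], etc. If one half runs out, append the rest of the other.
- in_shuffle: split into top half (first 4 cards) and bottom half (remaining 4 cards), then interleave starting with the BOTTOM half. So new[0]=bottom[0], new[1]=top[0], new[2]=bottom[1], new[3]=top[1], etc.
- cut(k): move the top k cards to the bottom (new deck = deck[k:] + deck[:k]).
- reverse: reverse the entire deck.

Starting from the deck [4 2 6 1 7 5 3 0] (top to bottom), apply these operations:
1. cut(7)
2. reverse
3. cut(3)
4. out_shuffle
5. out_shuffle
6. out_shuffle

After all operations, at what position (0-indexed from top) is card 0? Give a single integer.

After op 1 (cut(7)): [0 4 2 6 1 7 5 3]
After op 2 (reverse): [3 5 7 1 6 2 4 0]
After op 3 (cut(3)): [1 6 2 4 0 3 5 7]
After op 4 (out_shuffle): [1 0 6 3 2 5 4 7]
After op 5 (out_shuffle): [1 2 0 5 6 4 3 7]
After op 6 (out_shuffle): [1 6 2 4 0 3 5 7]
Card 0 is at position 4.

Answer: 4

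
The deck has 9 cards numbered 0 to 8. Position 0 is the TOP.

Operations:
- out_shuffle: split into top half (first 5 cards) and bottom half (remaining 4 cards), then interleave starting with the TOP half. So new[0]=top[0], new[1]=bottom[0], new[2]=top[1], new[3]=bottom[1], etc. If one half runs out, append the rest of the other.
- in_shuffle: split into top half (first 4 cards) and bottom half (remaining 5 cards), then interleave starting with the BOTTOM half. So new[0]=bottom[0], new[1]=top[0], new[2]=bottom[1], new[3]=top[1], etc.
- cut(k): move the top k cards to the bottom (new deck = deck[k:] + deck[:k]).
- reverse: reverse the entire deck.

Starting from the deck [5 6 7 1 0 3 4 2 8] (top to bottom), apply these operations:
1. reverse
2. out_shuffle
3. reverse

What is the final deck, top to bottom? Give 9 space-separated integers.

After op 1 (reverse): [8 2 4 3 0 1 7 6 5]
After op 2 (out_shuffle): [8 1 2 7 4 6 3 5 0]
After op 3 (reverse): [0 5 3 6 4 7 2 1 8]

Answer: 0 5 3 6 4 7 2 1 8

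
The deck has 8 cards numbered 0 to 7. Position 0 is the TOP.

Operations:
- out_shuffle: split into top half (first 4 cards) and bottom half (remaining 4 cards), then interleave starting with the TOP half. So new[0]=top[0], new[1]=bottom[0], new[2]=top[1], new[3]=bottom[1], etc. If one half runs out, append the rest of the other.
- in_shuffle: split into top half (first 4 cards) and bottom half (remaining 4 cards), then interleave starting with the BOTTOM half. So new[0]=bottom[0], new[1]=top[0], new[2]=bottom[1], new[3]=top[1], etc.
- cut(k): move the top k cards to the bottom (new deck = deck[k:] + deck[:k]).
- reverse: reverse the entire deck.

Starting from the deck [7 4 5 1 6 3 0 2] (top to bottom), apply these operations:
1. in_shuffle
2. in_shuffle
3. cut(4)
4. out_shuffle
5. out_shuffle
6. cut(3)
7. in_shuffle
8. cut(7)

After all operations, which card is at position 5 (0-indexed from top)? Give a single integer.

After op 1 (in_shuffle): [6 7 3 4 0 5 2 1]
After op 2 (in_shuffle): [0 6 5 7 2 3 1 4]
After op 3 (cut(4)): [2 3 1 4 0 6 5 7]
After op 4 (out_shuffle): [2 0 3 6 1 5 4 7]
After op 5 (out_shuffle): [2 1 0 5 3 4 6 7]
After op 6 (cut(3)): [5 3 4 6 7 2 1 0]
After op 7 (in_shuffle): [7 5 2 3 1 4 0 6]
After op 8 (cut(7)): [6 7 5 2 3 1 4 0]
Position 5: card 1.

Answer: 1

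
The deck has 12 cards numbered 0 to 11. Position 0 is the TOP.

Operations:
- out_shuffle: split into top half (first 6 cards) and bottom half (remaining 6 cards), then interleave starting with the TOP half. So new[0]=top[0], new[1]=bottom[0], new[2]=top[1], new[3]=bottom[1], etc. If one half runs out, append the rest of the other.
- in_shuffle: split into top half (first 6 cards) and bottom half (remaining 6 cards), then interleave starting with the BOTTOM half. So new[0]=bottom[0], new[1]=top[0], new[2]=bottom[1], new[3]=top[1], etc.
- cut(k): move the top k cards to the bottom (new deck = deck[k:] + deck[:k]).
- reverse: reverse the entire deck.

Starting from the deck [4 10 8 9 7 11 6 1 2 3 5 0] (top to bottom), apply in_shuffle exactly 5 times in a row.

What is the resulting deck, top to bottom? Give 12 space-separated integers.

Answer: 5 2 6 7 8 4 0 3 1 11 9 10

Derivation:
After op 1 (in_shuffle): [6 4 1 10 2 8 3 9 5 7 0 11]
After op 2 (in_shuffle): [3 6 9 4 5 1 7 10 0 2 11 8]
After op 3 (in_shuffle): [7 3 10 6 0 9 2 4 11 5 8 1]
After op 4 (in_shuffle): [2 7 4 3 11 10 5 6 8 0 1 9]
After op 5 (in_shuffle): [5 2 6 7 8 4 0 3 1 11 9 10]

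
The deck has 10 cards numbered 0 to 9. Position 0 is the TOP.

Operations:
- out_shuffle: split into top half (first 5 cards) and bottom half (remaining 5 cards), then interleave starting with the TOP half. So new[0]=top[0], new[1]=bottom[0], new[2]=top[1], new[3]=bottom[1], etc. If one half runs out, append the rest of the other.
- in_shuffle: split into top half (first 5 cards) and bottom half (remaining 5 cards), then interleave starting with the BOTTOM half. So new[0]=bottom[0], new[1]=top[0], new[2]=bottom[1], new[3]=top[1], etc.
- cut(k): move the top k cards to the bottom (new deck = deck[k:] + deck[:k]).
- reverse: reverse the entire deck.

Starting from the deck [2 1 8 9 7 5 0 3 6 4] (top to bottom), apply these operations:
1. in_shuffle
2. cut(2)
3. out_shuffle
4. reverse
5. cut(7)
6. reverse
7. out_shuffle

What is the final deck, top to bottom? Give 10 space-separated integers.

After op 1 (in_shuffle): [5 2 0 1 3 8 6 9 4 7]
After op 2 (cut(2)): [0 1 3 8 6 9 4 7 5 2]
After op 3 (out_shuffle): [0 9 1 4 3 7 8 5 6 2]
After op 4 (reverse): [2 6 5 8 7 3 4 1 9 0]
After op 5 (cut(7)): [1 9 0 2 6 5 8 7 3 4]
After op 6 (reverse): [4 3 7 8 5 6 2 0 9 1]
After op 7 (out_shuffle): [4 6 3 2 7 0 8 9 5 1]

Answer: 4 6 3 2 7 0 8 9 5 1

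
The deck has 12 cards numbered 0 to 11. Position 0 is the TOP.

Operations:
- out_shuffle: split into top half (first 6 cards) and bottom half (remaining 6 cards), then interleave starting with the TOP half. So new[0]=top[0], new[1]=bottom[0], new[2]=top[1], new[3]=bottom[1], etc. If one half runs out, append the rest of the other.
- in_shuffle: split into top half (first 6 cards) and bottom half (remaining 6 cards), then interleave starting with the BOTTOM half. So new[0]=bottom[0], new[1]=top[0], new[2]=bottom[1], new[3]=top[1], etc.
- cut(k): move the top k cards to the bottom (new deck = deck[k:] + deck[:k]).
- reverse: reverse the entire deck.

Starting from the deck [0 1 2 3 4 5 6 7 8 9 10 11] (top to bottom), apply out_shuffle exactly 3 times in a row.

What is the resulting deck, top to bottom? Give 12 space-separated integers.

Answer: 0 7 3 10 6 2 9 5 1 8 4 11

Derivation:
After op 1 (out_shuffle): [0 6 1 7 2 8 3 9 4 10 5 11]
After op 2 (out_shuffle): [0 3 6 9 1 4 7 10 2 5 8 11]
After op 3 (out_shuffle): [0 7 3 10 6 2 9 5 1 8 4 11]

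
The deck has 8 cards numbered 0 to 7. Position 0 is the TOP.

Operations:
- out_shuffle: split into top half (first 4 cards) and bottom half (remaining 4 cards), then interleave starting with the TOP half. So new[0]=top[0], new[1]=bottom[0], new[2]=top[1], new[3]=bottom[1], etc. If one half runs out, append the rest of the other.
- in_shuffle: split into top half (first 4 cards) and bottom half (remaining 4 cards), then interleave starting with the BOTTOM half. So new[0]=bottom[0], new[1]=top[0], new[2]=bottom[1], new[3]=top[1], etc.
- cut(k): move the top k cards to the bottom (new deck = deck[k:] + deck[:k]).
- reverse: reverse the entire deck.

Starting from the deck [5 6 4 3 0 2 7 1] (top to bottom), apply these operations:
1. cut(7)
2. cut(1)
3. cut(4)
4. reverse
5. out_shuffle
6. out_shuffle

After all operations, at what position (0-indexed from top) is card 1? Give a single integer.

After op 1 (cut(7)): [1 5 6 4 3 0 2 7]
After op 2 (cut(1)): [5 6 4 3 0 2 7 1]
After op 3 (cut(4)): [0 2 7 1 5 6 4 3]
After op 4 (reverse): [3 4 6 5 1 7 2 0]
After op 5 (out_shuffle): [3 1 4 7 6 2 5 0]
After op 6 (out_shuffle): [3 6 1 2 4 5 7 0]
Card 1 is at position 2.

Answer: 2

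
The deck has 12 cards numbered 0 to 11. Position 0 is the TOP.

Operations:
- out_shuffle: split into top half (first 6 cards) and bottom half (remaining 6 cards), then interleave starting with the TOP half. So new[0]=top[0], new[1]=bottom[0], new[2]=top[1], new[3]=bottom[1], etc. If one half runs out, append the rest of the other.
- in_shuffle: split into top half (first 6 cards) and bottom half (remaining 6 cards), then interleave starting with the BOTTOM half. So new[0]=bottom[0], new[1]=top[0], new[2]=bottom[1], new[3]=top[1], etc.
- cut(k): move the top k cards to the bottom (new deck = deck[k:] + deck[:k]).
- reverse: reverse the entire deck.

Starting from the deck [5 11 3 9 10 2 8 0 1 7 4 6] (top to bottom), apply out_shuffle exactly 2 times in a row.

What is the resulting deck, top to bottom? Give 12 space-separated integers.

Answer: 5 9 8 7 11 10 0 4 3 2 1 6

Derivation:
After op 1 (out_shuffle): [5 8 11 0 3 1 9 7 10 4 2 6]
After op 2 (out_shuffle): [5 9 8 7 11 10 0 4 3 2 1 6]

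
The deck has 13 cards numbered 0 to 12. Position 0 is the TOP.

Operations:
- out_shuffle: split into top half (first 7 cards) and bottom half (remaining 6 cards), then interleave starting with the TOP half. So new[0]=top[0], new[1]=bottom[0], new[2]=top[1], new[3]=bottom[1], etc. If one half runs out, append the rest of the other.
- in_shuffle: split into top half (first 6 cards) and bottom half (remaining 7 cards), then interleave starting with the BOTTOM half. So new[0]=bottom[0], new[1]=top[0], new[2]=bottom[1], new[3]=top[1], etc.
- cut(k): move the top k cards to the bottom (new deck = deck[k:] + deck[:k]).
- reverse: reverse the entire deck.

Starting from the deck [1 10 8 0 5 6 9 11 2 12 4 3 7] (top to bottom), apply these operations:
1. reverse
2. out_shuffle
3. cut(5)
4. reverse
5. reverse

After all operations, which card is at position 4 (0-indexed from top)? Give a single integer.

After op 1 (reverse): [7 3 4 12 2 11 9 6 5 0 8 10 1]
After op 2 (out_shuffle): [7 6 3 5 4 0 12 8 2 10 11 1 9]
After op 3 (cut(5)): [0 12 8 2 10 11 1 9 7 6 3 5 4]
After op 4 (reverse): [4 5 3 6 7 9 1 11 10 2 8 12 0]
After op 5 (reverse): [0 12 8 2 10 11 1 9 7 6 3 5 4]
Position 4: card 10.

Answer: 10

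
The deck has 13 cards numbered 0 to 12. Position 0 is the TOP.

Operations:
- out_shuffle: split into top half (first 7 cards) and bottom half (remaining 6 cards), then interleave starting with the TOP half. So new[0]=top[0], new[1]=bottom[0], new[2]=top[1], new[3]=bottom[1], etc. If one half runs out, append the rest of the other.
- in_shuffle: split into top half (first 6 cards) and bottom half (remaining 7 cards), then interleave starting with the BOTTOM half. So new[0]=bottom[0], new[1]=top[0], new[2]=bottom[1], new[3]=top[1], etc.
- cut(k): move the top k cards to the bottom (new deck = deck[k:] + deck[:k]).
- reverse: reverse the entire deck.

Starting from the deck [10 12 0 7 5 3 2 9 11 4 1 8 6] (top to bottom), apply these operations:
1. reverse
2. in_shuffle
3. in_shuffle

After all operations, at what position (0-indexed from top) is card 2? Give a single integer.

After op 1 (reverse): [6 8 1 4 11 9 2 3 5 7 0 12 10]
After op 2 (in_shuffle): [2 6 3 8 5 1 7 4 0 11 12 9 10]
After op 3 (in_shuffle): [7 2 4 6 0 3 11 8 12 5 9 1 10]
Card 2 is at position 1.

Answer: 1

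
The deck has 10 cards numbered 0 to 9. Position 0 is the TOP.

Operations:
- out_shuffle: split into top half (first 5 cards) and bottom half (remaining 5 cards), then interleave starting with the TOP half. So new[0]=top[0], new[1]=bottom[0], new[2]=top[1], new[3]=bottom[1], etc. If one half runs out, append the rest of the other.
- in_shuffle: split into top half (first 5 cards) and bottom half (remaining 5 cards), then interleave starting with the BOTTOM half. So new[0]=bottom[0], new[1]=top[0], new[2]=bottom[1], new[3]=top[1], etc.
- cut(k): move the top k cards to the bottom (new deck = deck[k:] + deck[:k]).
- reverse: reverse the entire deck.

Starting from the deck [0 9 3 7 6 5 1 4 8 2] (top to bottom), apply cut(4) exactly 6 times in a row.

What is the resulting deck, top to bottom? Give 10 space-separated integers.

After op 1 (cut(4)): [6 5 1 4 8 2 0 9 3 7]
After op 2 (cut(4)): [8 2 0 9 3 7 6 5 1 4]
After op 3 (cut(4)): [3 7 6 5 1 4 8 2 0 9]
After op 4 (cut(4)): [1 4 8 2 0 9 3 7 6 5]
After op 5 (cut(4)): [0 9 3 7 6 5 1 4 8 2]
After op 6 (cut(4)): [6 5 1 4 8 2 0 9 3 7]

Answer: 6 5 1 4 8 2 0 9 3 7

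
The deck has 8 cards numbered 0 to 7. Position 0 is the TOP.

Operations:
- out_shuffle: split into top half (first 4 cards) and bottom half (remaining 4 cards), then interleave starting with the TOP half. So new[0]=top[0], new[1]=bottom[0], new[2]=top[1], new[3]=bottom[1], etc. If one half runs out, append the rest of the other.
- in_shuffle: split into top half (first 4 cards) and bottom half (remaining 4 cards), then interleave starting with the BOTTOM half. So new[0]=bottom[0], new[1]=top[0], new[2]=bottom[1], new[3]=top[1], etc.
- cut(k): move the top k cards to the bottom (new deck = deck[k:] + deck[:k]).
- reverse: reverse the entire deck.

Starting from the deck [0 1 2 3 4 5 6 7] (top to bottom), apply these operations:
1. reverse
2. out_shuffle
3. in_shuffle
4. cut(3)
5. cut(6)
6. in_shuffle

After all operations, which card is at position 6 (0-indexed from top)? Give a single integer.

Answer: 5

Derivation:
After op 1 (reverse): [7 6 5 4 3 2 1 0]
After op 2 (out_shuffle): [7 3 6 2 5 1 4 0]
After op 3 (in_shuffle): [5 7 1 3 4 6 0 2]
After op 4 (cut(3)): [3 4 6 0 2 5 7 1]
After op 5 (cut(6)): [7 1 3 4 6 0 2 5]
After op 6 (in_shuffle): [6 7 0 1 2 3 5 4]
Position 6: card 5.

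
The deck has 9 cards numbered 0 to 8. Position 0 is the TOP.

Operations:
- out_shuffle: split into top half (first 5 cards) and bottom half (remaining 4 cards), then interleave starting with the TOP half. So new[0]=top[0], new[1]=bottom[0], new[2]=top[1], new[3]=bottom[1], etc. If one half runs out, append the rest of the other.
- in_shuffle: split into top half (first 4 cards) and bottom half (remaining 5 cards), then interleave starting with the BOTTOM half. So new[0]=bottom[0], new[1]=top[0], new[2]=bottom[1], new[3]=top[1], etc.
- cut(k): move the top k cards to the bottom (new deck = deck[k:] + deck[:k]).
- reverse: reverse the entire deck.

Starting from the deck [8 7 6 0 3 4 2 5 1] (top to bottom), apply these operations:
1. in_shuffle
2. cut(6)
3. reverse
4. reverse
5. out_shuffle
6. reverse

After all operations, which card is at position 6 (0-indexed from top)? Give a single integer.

After op 1 (in_shuffle): [3 8 4 7 2 6 5 0 1]
After op 2 (cut(6)): [5 0 1 3 8 4 7 2 6]
After op 3 (reverse): [6 2 7 4 8 3 1 0 5]
After op 4 (reverse): [5 0 1 3 8 4 7 2 6]
After op 5 (out_shuffle): [5 4 0 7 1 2 3 6 8]
After op 6 (reverse): [8 6 3 2 1 7 0 4 5]
Position 6: card 0.

Answer: 0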